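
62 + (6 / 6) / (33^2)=67519 / 1089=62.00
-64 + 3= -61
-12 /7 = -1.71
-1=-1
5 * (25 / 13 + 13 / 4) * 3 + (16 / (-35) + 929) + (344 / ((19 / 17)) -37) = 44156187 / 34580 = 1276.93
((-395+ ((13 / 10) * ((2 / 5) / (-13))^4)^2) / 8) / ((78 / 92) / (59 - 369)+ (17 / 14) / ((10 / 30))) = -92927621767626633701 / 6850995460207031250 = -13.56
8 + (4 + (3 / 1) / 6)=25 / 2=12.50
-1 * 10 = -10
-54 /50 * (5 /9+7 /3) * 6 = -468 /25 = -18.72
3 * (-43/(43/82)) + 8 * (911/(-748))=-47824/187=-255.74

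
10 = 10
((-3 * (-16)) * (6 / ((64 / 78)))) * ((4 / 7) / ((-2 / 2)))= -1404 / 7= -200.57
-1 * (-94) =94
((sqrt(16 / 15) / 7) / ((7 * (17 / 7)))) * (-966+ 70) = -7.78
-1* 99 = -99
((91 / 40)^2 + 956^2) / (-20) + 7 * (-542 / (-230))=-33620894463 / 736000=-45680.56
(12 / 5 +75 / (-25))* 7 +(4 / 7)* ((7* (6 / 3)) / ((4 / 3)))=9 / 5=1.80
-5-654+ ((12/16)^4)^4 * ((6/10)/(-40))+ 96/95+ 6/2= -10690004254715257/16320875724800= -654.99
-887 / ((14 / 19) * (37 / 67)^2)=-75653117 / 19166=-3947.26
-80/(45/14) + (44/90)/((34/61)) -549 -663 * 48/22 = -2019.56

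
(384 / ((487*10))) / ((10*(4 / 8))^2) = 0.00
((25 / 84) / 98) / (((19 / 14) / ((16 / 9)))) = 100 / 25137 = 0.00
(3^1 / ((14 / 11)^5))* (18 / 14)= 4348377 / 3764768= 1.16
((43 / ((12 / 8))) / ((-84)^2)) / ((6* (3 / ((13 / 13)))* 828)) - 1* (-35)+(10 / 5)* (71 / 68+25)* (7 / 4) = 338301589475 / 2681646912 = 126.15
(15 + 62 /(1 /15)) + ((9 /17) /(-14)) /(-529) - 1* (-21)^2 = 63454617 /125902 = 504.00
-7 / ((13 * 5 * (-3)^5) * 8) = 7 / 126360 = 0.00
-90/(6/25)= -375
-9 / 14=-0.64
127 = 127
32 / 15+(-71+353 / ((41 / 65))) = 490.77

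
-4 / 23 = -0.17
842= 842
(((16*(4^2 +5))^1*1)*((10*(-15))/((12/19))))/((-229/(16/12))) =106400/229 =464.63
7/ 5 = 1.40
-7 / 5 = -1.40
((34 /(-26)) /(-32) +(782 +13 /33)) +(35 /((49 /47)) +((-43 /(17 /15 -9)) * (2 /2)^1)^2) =282956973335 /334510176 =845.88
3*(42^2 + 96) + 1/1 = 5581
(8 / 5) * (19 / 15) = 152 / 75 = 2.03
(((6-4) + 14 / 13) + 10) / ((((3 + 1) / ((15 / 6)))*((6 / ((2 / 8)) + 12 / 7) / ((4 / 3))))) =595 / 1404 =0.42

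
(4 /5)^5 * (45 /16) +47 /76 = 73151 /47500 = 1.54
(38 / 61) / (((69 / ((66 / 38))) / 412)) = 9064 / 1403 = 6.46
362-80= 282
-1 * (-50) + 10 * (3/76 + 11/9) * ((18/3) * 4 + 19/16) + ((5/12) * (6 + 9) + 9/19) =2049337/5472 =374.51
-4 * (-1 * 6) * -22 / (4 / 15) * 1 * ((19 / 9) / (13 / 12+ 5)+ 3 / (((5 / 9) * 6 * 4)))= -165363 / 146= -1132.62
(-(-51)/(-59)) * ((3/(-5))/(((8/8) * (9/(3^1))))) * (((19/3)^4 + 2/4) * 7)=31026037/15930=1947.65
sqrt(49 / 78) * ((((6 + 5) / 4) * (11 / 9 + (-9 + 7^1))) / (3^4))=-539 * sqrt(78) / 227448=-0.02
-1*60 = -60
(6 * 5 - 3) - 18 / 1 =9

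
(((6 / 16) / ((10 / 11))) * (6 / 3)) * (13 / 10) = 1.07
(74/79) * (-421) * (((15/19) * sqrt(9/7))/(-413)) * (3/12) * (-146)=-51170445 * sqrt(7)/4339391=-31.20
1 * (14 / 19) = 14 / 19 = 0.74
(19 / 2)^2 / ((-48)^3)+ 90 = 39812759 / 442368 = 90.00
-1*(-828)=828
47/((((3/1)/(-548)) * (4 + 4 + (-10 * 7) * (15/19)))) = 244682/1347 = 181.65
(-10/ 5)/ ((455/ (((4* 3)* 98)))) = -336/ 65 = -5.17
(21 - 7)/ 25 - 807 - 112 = -22961/ 25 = -918.44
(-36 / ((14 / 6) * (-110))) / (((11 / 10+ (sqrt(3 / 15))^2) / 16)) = 1728 / 1001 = 1.73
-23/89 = -0.26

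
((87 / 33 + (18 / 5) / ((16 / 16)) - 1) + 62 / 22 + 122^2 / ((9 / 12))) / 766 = 3275809 / 126390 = 25.92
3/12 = 1/4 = 0.25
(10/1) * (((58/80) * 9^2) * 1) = 2349/4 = 587.25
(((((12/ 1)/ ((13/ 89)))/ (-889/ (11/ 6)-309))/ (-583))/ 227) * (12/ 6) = 712/ 455289133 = 0.00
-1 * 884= -884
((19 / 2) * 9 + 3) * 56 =4956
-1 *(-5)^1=5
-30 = -30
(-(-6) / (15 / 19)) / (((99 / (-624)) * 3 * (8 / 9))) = -988 / 55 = -17.96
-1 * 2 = -2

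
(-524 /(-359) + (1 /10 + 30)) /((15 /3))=113299 /17950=6.31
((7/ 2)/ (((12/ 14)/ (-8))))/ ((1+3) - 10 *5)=49/ 69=0.71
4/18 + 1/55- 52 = -25621/495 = -51.76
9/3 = 3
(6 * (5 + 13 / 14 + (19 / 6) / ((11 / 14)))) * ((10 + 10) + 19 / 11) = 1099639 / 847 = 1298.28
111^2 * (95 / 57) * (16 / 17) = 328560 / 17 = 19327.06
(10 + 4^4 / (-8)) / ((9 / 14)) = -308 / 9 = -34.22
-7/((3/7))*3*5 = -245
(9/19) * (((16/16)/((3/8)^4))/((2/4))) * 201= 548864/57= 9629.19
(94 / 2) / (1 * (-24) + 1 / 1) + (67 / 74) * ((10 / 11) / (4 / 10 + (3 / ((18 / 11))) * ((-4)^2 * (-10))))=-84168401 / 41132234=-2.05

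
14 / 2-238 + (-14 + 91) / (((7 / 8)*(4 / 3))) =-165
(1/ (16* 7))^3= 1/ 1404928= 0.00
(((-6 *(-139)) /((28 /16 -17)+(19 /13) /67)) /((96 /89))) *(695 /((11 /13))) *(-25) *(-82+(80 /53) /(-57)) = -60310917407227175 /705228282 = -85519708.93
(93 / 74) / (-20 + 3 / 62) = -2883 / 45769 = -0.06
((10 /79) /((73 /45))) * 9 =4050 /5767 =0.70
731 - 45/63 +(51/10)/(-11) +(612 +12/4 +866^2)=578501633/770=751300.82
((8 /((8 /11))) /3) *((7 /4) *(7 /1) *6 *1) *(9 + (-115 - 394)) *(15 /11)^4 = -620156250 /1331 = -465932.57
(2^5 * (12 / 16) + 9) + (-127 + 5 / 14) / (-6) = 1515 / 28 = 54.11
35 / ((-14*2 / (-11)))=55 / 4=13.75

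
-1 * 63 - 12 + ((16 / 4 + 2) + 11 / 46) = -3163 / 46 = -68.76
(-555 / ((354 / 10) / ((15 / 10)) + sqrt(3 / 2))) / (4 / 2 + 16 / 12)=-196470 / 27773 + 8325*sqrt(6) / 55546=-6.71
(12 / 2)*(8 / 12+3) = 22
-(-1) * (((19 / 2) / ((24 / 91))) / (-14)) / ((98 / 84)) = -247 / 112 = -2.21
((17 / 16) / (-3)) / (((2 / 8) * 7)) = -17 / 84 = -0.20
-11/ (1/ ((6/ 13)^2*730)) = -289080/ 169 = -1710.53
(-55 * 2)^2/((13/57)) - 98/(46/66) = 15821058/299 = 52913.24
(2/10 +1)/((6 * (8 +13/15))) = 3/133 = 0.02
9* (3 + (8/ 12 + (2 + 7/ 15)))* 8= 2208/ 5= 441.60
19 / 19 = 1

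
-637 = -637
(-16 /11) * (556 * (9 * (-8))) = 640512 /11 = 58228.36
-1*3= -3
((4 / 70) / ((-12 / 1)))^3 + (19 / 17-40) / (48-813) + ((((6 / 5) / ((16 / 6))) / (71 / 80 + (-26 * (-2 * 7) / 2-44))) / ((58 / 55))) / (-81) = 0.05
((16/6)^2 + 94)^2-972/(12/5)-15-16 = 792784/81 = 9787.46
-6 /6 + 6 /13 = -7 /13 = -0.54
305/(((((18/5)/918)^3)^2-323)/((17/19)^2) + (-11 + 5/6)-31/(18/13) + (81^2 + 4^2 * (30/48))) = 397291185506953125/7991380447172121676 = 0.05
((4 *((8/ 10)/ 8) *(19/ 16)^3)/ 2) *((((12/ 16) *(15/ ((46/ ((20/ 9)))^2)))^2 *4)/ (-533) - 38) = -12.73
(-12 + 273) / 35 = 261 / 35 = 7.46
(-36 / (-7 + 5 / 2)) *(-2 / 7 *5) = -80 / 7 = -11.43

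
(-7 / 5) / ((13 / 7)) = -49 / 65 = -0.75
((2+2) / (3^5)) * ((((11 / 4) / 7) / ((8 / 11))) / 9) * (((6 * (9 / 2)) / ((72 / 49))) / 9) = 847 / 419904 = 0.00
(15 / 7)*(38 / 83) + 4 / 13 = 9734 / 7553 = 1.29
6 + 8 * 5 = 46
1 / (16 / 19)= 19 / 16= 1.19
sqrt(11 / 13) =sqrt(143) / 13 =0.92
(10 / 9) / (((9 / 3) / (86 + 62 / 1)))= 1480 / 27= 54.81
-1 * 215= -215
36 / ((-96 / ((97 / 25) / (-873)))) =1 / 600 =0.00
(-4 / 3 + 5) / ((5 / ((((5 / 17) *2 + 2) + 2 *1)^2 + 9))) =6369 / 289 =22.04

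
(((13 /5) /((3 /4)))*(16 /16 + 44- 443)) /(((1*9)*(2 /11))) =-113828 /135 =-843.17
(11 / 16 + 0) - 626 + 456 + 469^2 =3516667 / 16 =219791.69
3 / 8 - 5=-37 / 8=-4.62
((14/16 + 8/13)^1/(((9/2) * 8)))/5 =31/3744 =0.01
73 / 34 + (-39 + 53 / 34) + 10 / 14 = -34.58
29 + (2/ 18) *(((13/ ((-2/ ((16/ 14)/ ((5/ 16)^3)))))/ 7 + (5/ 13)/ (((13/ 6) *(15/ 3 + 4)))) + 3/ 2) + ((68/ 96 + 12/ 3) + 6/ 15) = 6800038873/ 223587000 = 30.41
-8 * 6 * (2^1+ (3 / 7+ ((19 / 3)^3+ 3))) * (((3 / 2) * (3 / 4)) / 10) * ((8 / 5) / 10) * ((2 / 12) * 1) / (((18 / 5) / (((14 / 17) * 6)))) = -196156 / 3825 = -51.28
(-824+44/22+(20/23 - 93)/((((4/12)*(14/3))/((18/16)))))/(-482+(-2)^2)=2289111/1231328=1.86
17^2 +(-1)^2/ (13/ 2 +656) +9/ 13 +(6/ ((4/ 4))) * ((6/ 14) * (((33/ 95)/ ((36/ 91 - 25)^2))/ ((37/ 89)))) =17586008944939198/ 60704759485175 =289.70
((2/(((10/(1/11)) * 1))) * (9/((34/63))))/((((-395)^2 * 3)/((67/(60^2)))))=1407/116706700000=0.00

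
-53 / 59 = -0.90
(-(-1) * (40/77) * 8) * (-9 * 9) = -25920/77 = -336.62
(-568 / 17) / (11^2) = -568 / 2057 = -0.28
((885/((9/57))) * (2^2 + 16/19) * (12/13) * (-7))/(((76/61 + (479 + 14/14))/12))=-417196080/95407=-4372.80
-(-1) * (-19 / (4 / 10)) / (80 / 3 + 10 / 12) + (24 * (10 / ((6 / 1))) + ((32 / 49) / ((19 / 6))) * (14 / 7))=396175 / 10241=38.69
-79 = -79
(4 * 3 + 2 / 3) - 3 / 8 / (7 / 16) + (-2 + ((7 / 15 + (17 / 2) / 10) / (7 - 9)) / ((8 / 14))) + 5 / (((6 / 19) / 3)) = 56.16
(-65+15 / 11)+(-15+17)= -678 / 11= -61.64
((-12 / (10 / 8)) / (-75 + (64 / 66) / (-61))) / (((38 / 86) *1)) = 4154832 / 14345665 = 0.29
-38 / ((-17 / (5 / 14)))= 95 / 119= 0.80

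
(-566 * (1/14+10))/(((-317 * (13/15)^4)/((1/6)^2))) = 224454375/253507436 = 0.89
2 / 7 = 0.29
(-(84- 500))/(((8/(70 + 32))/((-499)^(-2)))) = 0.02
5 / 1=5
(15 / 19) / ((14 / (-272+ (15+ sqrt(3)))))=-3855 / 266+ 15 * sqrt(3) / 266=-14.39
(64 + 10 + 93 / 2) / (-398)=-0.30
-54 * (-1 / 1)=54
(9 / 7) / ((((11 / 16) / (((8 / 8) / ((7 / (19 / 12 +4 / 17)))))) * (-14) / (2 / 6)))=-106 / 9163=-0.01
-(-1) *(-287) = -287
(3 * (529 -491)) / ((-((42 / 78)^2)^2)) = -3255954 / 2401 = -1356.08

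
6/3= 2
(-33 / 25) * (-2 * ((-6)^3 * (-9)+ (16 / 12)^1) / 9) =128392 / 225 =570.63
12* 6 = 72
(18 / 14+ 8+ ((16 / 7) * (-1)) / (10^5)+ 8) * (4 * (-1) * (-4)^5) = 1548797952 / 21875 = 70802.19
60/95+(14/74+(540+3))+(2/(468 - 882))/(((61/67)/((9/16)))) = 8581957987/15780944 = 543.82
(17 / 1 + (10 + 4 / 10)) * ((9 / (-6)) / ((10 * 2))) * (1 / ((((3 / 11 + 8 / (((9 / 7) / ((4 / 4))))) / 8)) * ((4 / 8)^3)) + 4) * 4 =-1830594 / 16075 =-113.88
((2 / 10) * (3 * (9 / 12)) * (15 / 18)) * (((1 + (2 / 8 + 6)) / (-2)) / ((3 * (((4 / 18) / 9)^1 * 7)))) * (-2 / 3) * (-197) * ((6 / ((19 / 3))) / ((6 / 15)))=-6941295 / 8512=-815.47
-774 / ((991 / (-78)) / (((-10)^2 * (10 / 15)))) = 4024800 / 991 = 4061.35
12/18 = 2/3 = 0.67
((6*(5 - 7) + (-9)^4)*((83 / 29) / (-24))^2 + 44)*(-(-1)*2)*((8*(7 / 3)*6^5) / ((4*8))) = 4185112995 / 3364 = 1244088.29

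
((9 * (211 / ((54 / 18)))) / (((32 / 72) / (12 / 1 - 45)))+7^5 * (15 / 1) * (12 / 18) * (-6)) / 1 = -4221681 / 4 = -1055420.25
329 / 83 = 3.96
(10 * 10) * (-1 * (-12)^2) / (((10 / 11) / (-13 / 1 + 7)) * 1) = 95040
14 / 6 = 7 / 3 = 2.33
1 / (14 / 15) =15 / 14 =1.07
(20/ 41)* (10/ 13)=200/ 533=0.38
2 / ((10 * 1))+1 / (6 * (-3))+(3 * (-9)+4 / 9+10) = -1477 / 90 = -16.41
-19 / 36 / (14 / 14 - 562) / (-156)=-19 / 3150576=-0.00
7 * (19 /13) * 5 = 665 /13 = 51.15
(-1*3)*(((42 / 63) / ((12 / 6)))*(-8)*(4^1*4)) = 128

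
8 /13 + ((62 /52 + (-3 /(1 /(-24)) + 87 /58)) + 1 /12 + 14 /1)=13945 /156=89.39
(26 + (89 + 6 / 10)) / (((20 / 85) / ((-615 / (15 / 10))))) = -201433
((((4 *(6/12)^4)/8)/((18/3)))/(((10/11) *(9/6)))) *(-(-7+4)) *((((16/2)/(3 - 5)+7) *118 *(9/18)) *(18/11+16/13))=5.81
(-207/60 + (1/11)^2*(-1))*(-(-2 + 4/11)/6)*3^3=-677889/26620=-25.47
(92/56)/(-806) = -23/11284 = -0.00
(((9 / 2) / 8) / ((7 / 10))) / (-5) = -9 / 56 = -0.16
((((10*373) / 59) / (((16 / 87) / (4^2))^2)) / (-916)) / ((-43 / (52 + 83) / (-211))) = -402099529725 / 1161946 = -346056.99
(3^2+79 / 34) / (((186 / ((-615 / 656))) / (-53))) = 102025 / 33728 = 3.02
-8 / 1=-8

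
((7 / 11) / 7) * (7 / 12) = 7 / 132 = 0.05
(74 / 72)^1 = 37 / 36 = 1.03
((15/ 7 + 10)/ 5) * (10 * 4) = 97.14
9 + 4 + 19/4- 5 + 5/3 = 173/12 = 14.42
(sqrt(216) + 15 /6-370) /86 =-735 /172 + 3*sqrt(6) /43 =-4.10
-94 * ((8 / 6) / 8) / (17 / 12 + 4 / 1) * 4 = -752 / 65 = -11.57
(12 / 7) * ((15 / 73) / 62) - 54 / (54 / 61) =-966211 / 15841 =-60.99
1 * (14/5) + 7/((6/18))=23.80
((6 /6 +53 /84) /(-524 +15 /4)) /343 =-137 /14989443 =-0.00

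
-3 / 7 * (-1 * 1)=3 / 7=0.43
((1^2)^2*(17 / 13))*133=2261 / 13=173.92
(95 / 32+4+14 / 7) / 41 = 7 / 32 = 0.22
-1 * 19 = -19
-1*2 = -2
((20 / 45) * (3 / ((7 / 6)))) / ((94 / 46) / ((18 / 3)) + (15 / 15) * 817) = 1104 / 789551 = 0.00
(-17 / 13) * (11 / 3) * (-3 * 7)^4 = -12122649 / 13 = -932511.46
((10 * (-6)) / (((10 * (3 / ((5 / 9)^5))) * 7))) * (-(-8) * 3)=-50000 / 137781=-0.36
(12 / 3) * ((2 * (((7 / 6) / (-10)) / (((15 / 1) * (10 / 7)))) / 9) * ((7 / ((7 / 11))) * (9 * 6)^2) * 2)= -310.46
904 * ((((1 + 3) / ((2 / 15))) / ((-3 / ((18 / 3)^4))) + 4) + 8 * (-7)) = -11762848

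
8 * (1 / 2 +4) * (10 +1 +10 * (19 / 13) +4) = 13860 / 13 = 1066.15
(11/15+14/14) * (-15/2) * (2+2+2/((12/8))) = -208/3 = -69.33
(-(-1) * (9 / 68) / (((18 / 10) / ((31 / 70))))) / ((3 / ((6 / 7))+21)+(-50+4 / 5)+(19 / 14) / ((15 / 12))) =-155 / 112404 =-0.00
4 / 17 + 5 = 89 / 17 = 5.24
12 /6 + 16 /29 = 2.55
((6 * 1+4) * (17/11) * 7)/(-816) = -0.13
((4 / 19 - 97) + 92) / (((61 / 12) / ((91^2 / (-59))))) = 9042852 / 68381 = 132.24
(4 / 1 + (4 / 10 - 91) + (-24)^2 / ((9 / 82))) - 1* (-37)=25992 / 5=5198.40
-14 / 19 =-0.74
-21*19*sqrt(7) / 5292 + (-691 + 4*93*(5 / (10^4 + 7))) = -6912977 / 10007 - 19*sqrt(7) / 252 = -691.01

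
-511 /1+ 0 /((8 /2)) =-511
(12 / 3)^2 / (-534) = -8 / 267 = -0.03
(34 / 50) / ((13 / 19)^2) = 6137 / 4225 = 1.45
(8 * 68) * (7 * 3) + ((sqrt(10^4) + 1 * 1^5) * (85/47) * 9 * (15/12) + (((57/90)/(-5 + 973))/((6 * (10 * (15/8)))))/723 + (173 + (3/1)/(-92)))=13651.89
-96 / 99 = -32 / 33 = -0.97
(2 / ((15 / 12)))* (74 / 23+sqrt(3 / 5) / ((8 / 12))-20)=-3088 / 115+12* sqrt(15) / 25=-24.99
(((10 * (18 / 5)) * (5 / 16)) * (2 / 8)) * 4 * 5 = 225 / 4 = 56.25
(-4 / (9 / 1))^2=0.20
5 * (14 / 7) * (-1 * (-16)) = 160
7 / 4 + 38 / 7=201 / 28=7.18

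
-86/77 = -1.12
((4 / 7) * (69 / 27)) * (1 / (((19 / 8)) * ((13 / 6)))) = 1472 / 5187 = 0.28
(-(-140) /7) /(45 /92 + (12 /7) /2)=12880 /867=14.86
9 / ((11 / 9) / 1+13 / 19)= 1539 / 326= 4.72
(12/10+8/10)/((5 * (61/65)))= 26/61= 0.43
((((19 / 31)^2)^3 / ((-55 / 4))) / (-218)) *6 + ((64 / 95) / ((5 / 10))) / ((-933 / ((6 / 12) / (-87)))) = 938781037581644 / 8205666228788821155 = 0.00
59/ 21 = 2.81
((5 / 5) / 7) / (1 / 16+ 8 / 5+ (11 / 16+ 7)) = 20 / 1309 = 0.02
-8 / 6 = -4 / 3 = -1.33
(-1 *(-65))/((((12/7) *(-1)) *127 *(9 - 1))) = -455/12192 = -0.04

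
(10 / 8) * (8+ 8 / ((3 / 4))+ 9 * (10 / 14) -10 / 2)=1055 / 42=25.12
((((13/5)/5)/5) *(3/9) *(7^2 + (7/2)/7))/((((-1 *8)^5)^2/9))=3861/268435456000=0.00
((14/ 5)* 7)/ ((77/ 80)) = 20.36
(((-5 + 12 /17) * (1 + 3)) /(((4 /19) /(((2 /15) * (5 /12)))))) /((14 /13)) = -18031 /4284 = -4.21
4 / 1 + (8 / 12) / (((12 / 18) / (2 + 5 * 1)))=11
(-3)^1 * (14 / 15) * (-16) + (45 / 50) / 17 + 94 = 4721 / 34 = 138.85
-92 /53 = -1.74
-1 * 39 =-39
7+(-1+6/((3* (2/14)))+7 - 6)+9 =30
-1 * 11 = -11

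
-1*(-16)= 16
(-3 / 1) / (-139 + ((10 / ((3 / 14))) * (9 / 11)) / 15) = 33 / 1501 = 0.02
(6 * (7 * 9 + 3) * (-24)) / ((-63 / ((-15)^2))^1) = 237600 / 7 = 33942.86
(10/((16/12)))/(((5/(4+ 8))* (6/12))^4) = 497664/125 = 3981.31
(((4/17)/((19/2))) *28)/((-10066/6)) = -96/232237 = -0.00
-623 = -623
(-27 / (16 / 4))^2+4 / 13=9541 / 208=45.87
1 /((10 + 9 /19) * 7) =19 /1393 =0.01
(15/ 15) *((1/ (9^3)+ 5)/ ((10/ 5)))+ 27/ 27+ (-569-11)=-420268/ 729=-576.50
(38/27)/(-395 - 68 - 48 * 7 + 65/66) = -836/474021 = -0.00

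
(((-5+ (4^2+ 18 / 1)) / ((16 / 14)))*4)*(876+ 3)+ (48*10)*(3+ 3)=184197 / 2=92098.50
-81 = -81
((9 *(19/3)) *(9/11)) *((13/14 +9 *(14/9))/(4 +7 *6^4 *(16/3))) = 9747/677432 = 0.01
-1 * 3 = -3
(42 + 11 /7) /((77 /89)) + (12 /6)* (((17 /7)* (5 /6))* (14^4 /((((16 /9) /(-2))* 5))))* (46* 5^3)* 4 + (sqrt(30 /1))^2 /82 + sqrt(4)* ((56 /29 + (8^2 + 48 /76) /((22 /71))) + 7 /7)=-804677526.24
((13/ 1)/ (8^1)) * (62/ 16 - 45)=-4277/ 64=-66.83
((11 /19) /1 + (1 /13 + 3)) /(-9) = -301 /741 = -0.41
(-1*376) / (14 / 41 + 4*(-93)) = 7708 / 7619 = 1.01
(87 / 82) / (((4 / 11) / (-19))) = -18183 / 328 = -55.44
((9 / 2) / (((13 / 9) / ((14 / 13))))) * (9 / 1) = 5103 / 169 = 30.20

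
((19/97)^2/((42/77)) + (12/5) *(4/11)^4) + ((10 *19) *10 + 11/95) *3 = 447609136351579/78521586330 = 5700.46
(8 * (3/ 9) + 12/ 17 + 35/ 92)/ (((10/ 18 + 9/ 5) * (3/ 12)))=6.37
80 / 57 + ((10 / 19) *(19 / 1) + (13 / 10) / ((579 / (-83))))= 411333 / 36670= 11.22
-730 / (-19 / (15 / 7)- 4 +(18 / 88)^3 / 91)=84881596800 / 1496075657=56.74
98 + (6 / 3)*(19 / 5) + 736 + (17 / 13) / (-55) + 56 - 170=520217 / 715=727.58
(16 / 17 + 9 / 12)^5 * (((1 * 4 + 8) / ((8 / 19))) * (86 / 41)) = 49298364665625 / 59611276288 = 827.00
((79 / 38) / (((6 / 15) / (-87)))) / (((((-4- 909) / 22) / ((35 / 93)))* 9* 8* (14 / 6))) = 57275 / 2346576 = 0.02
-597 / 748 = -0.80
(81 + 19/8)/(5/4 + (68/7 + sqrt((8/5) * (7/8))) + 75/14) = 10668665/2077514 - 65366 * sqrt(35)/1038757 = 4.76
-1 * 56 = -56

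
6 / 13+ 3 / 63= 0.51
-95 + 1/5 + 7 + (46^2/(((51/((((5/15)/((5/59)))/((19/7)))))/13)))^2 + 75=129065163318736/211266225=610912.43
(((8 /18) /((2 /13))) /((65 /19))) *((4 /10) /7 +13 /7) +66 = 106496 /1575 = 67.62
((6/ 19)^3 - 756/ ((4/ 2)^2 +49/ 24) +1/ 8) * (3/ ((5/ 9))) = -26847516231/ 39782200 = -674.86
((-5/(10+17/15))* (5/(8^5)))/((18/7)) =-875/32833536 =-0.00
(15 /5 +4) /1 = 7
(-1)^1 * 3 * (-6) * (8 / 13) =144 / 13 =11.08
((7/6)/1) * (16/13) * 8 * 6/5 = 896/65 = 13.78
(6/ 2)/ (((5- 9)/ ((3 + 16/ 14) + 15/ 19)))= -492/ 133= -3.70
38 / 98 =19 / 49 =0.39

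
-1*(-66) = 66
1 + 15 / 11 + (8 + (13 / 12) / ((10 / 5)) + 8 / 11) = 3071 / 264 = 11.63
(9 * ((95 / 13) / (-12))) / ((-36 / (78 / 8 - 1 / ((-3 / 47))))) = 28975 / 7488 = 3.87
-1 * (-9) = 9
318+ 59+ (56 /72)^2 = 30586 /81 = 377.60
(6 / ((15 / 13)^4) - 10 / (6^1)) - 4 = -38503 / 16875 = -2.28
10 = 10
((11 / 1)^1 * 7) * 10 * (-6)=-4620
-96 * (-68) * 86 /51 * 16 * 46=8101888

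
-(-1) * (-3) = -3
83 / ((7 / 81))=6723 / 7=960.43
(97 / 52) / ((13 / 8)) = 194 / 169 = 1.15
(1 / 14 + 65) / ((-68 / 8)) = -911 / 119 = -7.66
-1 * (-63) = 63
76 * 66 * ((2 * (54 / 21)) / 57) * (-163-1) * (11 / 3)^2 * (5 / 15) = -6985088 / 21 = -332623.24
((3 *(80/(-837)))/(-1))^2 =6400/77841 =0.08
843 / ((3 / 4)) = 1124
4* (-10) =-40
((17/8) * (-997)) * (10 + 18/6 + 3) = -33898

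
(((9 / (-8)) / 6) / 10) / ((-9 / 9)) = 3 / 160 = 0.02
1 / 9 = 0.11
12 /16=3 /4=0.75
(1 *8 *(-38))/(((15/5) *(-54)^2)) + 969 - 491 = 1045310/2187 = 477.97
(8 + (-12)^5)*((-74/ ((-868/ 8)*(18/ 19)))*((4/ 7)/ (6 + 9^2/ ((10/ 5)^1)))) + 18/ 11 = -30763610618/ 13985433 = -2199.69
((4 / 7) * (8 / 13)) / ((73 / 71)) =2272 / 6643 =0.34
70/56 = 5/4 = 1.25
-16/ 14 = -8/ 7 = -1.14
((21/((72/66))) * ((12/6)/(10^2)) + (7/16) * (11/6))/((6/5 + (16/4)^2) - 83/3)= -2849/25120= -0.11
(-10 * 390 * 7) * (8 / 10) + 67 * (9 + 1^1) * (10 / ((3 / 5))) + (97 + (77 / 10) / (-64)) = -20306791 / 1920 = -10576.45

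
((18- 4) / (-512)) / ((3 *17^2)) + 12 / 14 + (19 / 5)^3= 10823039251 / 194208000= 55.73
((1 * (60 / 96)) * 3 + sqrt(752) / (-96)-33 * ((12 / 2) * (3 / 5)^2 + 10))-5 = -80881 / 200-sqrt(47) / 24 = -404.69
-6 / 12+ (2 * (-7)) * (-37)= 1035 / 2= 517.50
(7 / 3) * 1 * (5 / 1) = 35 / 3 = 11.67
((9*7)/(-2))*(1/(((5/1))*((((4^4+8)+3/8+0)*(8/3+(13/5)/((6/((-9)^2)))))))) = -168/266255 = -0.00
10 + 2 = 12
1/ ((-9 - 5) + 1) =-0.08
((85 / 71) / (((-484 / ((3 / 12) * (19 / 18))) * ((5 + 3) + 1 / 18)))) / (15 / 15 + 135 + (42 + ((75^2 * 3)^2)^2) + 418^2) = -323 / 323248728758021417300048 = -0.00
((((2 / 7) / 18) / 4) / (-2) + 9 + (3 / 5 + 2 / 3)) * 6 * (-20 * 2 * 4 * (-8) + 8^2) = 413872 / 5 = 82774.40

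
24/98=12/49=0.24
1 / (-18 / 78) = -13 / 3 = -4.33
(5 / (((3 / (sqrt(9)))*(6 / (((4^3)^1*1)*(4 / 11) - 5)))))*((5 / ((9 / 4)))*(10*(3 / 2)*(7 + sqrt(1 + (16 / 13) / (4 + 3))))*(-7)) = -28723.96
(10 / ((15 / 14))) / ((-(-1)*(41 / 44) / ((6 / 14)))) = 176 / 41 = 4.29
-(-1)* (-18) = -18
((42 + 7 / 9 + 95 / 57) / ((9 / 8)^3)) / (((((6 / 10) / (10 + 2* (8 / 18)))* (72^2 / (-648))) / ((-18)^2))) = -22942.84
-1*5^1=-5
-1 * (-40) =40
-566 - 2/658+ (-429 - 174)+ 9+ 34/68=-762953/658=-1159.50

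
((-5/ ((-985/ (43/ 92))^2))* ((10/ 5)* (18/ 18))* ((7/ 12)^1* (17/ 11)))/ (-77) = 31433/ 1192380134880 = 0.00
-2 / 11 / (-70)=1 / 385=0.00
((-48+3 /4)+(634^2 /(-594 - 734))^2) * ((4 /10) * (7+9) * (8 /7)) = 161485296592 /241115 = 669743.88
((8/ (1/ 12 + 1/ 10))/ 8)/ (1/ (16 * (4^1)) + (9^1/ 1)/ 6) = 3840/ 1067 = 3.60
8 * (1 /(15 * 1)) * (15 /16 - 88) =-1393 /30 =-46.43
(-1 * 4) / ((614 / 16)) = -32 / 307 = -0.10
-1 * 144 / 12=-12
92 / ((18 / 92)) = 4232 / 9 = 470.22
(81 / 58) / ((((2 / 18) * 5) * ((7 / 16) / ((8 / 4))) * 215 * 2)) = 5832 / 218225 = 0.03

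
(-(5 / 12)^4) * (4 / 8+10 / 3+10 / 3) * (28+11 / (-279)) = -209651875 / 34712064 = -6.04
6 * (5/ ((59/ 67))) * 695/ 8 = 698475/ 236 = 2959.64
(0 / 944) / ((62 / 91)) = 0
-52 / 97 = -0.54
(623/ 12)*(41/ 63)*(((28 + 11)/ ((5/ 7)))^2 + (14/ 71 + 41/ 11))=106338745663/ 1054350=100857.16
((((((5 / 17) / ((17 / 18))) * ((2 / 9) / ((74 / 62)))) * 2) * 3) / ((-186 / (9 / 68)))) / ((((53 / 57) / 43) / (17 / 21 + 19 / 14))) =-0.02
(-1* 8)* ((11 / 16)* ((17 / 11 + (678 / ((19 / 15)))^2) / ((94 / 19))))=-1137724037 / 3572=-318511.77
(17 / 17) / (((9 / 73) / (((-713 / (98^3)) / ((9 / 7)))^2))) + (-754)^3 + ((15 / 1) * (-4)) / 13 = -73442135591829544420667 / 171329147825472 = -428661068.62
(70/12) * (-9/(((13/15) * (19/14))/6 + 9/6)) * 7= -463050/2137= -216.68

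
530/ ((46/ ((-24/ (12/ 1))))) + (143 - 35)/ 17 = -6526/ 391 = -16.69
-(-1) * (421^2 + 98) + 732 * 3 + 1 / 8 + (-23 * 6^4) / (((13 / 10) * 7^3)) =6401992339 / 35672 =179468.28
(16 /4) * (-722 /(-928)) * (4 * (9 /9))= 361 /29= 12.45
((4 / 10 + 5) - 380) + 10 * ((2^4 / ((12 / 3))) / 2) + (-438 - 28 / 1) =-4103 / 5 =-820.60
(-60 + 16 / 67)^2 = 3571.40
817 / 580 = 1.41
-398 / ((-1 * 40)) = 199 / 20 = 9.95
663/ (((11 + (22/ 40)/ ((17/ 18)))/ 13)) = 1465230/ 1969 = 744.15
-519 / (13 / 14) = -7266 / 13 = -558.92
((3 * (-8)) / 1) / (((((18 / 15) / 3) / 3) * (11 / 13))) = -2340 / 11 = -212.73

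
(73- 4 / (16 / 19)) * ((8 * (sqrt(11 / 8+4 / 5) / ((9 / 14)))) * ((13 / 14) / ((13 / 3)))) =91 * sqrt(870) / 10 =268.41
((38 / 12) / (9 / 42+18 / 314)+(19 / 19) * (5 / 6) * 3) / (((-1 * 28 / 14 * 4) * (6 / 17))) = -862189 / 171936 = -5.01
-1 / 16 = -0.06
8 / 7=1.14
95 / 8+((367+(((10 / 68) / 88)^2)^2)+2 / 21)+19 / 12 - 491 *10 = -2540911414695431913 / 560976149020672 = -4529.45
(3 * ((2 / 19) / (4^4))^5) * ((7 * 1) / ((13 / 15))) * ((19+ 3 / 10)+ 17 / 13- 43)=-183393 / 28756402468884054016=-0.00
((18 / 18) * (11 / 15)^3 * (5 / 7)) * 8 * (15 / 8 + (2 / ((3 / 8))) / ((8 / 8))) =230263 / 14175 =16.24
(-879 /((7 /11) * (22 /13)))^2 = 130576329 /196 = 666205.76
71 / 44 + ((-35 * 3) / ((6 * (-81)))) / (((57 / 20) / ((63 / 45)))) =349367 / 203148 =1.72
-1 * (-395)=395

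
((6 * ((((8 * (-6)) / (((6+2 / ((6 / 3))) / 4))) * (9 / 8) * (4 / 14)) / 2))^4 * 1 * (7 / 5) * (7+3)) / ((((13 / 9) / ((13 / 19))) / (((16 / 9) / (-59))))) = -90275517038592 / 923191703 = -97786.32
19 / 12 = 1.58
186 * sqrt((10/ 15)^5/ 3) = 248 * sqrt(2)/ 9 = 38.97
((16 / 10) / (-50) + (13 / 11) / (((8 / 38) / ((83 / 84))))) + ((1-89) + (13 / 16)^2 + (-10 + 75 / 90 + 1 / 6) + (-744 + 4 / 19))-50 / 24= -39170846237 / 46816000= -836.70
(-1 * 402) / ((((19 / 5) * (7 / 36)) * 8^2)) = -9045 / 1064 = -8.50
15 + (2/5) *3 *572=3507/5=701.40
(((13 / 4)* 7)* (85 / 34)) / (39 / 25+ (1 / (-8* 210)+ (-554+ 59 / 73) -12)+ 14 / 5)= -34875750 / 343902413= -0.10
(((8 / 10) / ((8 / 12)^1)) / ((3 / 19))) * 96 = 3648 / 5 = 729.60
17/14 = 1.21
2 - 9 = -7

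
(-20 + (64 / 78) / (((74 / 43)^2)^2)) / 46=-727503989 / 1681122417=-0.43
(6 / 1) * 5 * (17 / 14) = 255 / 7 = 36.43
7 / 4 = 1.75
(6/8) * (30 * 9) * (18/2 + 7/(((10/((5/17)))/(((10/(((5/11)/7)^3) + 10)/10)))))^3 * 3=514104196879168390368/1919140625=267882504378.32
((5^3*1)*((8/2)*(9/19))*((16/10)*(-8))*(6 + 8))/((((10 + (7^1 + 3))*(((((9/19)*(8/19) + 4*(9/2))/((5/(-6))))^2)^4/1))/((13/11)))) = -6907412798593033226045/142532246720555780775945020928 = -0.00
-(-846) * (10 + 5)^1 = 12690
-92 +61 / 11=-951 / 11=-86.45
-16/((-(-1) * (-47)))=16/47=0.34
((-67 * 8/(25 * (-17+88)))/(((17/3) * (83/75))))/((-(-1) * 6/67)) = -53868/100181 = -0.54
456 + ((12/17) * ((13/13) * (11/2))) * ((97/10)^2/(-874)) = 338451903/742900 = 455.58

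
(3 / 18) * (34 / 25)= 17 / 75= 0.23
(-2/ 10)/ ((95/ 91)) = -91/ 475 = -0.19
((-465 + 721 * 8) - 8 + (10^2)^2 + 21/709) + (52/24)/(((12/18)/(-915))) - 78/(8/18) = 34445431/2836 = 12145.78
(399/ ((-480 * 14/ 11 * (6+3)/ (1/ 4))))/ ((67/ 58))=-6061/ 385920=-0.02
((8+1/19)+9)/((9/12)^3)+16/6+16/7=18104/399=45.37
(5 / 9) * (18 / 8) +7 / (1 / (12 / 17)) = 6.19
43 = 43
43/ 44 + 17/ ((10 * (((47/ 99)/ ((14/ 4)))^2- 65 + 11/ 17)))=13734206071/ 14444160335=0.95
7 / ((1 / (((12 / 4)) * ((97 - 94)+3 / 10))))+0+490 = 5593 / 10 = 559.30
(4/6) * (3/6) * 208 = 208/3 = 69.33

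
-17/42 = -0.40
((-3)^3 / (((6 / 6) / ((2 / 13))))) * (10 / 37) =-540 / 481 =-1.12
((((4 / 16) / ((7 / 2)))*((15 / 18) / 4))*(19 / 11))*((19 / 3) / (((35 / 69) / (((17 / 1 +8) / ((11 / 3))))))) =207575 / 94864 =2.19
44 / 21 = 2.10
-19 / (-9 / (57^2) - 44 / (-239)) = -104.78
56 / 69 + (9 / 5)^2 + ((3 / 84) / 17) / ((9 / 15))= 3329639 / 821100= 4.06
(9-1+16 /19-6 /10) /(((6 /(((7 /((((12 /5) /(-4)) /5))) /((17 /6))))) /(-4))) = 36540 /323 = 113.13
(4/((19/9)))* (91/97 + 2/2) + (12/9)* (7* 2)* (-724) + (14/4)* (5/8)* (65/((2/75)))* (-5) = -7107401341/176928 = -40171.15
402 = 402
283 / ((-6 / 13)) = -3679 / 6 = -613.17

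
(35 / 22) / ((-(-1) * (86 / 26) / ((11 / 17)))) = 455 / 1462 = 0.31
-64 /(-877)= 64 /877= 0.07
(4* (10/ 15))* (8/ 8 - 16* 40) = -1704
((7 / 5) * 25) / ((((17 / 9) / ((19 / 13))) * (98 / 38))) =16245 / 1547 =10.50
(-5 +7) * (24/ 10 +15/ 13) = 462/ 65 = 7.11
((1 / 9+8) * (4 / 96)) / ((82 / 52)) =949 / 4428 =0.21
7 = 7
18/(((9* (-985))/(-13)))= 26/985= 0.03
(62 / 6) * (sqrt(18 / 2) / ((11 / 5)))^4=523125 / 14641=35.73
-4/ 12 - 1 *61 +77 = 47/ 3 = 15.67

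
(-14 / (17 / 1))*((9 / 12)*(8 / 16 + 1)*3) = -189 / 68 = -2.78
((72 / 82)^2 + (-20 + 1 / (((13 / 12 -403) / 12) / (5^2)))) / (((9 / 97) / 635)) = -9975325771940 / 72967167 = -136709.79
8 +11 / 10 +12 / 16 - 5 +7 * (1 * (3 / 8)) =299 / 40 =7.48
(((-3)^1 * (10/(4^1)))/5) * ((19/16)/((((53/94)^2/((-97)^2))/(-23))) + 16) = 27247915263/22472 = 1212527.38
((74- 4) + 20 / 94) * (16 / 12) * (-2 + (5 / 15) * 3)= -4400 / 47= -93.62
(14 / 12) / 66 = 7 / 396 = 0.02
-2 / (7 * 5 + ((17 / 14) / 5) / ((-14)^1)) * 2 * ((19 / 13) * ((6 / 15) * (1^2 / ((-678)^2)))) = -7448 / 51217876359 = -0.00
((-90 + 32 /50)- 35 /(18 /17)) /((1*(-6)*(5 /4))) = 55087 /3375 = 16.32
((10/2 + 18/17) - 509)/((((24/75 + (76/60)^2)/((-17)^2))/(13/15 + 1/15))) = -30523500/433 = -70493.07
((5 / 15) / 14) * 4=2 / 21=0.10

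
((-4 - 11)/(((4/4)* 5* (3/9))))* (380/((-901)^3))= 3420/731432701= 0.00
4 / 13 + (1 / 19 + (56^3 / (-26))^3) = -12863402439329087 / 41743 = -308157114709.75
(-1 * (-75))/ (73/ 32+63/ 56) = 2400/ 109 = 22.02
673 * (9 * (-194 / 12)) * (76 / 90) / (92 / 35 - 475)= 8682373 / 49599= 175.05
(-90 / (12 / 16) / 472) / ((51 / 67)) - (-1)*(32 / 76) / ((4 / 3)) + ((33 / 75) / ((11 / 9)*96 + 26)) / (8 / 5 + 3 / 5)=-688879 / 40972550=-0.02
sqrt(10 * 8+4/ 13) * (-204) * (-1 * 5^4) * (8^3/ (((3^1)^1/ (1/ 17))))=7680000 * sqrt(377)/ 13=11470663.58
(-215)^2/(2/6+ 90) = 138675/271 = 511.72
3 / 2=1.50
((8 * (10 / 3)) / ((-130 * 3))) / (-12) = 2 / 351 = 0.01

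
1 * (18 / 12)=3 / 2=1.50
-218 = -218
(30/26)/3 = 5/13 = 0.38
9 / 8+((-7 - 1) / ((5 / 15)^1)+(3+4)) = -127 / 8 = -15.88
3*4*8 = 96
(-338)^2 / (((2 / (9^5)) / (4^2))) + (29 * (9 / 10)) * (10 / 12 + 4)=53967951774.15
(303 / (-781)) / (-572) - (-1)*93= 41546379 / 446732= 93.00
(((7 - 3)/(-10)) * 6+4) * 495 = 792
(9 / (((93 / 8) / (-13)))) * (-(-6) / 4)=-468 / 31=-15.10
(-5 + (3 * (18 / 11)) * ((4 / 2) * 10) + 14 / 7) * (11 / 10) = 1047 / 10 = 104.70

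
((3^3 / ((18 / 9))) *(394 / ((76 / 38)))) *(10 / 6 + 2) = 9751.50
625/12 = 52.08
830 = 830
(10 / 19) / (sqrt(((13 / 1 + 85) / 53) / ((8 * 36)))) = 120 * sqrt(53) / 133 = 6.57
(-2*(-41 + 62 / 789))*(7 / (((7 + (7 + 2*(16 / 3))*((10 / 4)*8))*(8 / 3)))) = 678027 / 1137212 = 0.60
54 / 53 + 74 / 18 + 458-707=-116326 / 477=-243.87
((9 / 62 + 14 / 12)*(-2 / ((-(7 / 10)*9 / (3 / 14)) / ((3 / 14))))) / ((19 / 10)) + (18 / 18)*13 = 7885153 / 606081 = 13.01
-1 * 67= -67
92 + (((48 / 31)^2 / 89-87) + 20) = 2140529 / 85529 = 25.03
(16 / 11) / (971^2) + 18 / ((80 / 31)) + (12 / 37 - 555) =-8406904923167 / 15349451480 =-547.70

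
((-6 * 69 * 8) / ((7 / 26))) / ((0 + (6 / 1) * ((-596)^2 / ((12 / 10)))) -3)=-86112 / 12432539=-0.01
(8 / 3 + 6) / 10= 13 / 15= 0.87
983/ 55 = 17.87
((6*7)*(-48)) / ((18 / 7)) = -784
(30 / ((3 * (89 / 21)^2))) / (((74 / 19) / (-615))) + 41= -13749268 / 293077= -46.91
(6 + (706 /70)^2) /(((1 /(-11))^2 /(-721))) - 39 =-1644611842 /175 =-9397781.95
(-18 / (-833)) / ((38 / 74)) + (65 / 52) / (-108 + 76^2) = 15178687 / 358829744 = 0.04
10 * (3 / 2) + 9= 24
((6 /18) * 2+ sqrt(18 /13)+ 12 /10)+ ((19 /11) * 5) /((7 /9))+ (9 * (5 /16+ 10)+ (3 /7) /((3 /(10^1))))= 3 * sqrt(26) /13+ 1981271 /18480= 108.39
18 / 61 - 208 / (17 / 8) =-101198 / 1037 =-97.59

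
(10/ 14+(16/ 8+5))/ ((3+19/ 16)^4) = 3538944/ 141057847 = 0.03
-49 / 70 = -0.70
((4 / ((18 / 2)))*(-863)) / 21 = -3452 / 189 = -18.26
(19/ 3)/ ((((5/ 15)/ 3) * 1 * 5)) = 57/ 5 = 11.40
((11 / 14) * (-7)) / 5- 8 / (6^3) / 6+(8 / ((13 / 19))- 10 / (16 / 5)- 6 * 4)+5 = -486017 / 42120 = -11.54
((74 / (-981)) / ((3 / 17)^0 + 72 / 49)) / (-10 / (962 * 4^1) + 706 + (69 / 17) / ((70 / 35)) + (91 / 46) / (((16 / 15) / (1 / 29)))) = -632845373888 / 14669425918146681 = -0.00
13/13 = 1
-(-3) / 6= 1 / 2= 0.50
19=19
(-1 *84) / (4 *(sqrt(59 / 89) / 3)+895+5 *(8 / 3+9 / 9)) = -1280265 / 13920322+21 *sqrt(5251) / 13920322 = -0.09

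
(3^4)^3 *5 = 2657205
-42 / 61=-0.69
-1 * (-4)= 4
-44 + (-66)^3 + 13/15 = -4313087/15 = -287539.13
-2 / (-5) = 2 / 5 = 0.40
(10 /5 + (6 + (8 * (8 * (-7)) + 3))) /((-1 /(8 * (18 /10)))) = 31464 /5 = 6292.80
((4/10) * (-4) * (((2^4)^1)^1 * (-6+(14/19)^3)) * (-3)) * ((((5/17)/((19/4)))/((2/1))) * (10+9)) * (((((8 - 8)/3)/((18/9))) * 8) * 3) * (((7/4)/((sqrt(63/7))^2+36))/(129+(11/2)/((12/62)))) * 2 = 0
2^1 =2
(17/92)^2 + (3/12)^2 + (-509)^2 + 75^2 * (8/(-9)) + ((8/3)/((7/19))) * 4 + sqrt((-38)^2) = 22586645413/88872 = 254148.05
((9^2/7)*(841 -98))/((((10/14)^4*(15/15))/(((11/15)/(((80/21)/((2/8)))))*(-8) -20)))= -84160569213/125000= -673284.55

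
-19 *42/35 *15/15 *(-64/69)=21.15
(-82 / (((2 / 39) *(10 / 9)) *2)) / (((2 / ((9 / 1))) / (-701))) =90792819 / 40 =2269820.48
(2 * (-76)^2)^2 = 133448704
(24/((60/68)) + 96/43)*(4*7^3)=8682016/215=40381.47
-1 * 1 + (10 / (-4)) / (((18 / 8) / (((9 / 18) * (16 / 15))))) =-43 / 27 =-1.59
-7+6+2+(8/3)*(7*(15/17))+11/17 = 308/17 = 18.12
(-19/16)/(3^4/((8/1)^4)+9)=-4864/36945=-0.13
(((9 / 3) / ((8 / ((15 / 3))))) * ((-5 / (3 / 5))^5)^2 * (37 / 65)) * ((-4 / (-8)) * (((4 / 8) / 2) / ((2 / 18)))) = 3528594970703125 / 1819584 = 1939231698.40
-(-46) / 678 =23 / 339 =0.07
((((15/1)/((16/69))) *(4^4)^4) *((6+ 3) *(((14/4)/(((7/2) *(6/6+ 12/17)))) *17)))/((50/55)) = 794901407072256/29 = 27410393347319.17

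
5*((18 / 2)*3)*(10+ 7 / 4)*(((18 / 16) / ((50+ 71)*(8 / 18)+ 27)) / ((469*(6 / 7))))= 171315 / 3117376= 0.05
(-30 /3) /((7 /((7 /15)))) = -2 /3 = -0.67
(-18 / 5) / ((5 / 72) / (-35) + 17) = -9072 / 42835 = -0.21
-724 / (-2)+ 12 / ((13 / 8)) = 4802 / 13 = 369.38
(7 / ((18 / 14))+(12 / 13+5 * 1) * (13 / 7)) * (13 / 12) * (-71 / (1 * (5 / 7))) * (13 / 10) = -3107741 / 1350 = -2302.03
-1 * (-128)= 128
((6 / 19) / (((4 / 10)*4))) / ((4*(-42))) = -5 / 4256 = -0.00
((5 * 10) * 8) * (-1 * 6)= -2400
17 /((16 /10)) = 10.62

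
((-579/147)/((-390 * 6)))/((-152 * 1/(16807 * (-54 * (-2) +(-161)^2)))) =-1723093771/355680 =-4844.51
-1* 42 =-42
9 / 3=3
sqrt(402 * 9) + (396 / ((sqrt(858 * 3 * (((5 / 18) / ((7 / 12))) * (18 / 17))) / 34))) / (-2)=-17 * sqrt(510510) / 65 + 3 * sqrt(402)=-126.72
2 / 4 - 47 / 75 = -19 / 150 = -0.13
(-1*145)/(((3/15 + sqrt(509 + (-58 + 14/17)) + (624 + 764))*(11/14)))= -54439525/409412576 + 25375*sqrt(130577)/4503538336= -0.13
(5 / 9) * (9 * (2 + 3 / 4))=55 / 4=13.75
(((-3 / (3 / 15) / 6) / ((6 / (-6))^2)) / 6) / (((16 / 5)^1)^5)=-15625 / 12582912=-0.00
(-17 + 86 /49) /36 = -83 /196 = -0.42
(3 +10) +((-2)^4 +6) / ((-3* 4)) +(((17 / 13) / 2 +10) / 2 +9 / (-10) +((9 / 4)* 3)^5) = 2801150593 / 199680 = 14028.20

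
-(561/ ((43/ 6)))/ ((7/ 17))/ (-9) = 6358/ 301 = 21.12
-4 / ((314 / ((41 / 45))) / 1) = -82 / 7065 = -0.01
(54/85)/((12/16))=72/85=0.85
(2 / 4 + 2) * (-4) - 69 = -79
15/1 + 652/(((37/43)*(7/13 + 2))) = 382783/1221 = 313.50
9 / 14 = 0.64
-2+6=4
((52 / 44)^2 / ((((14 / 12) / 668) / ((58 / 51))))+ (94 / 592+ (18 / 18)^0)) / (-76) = -3881198569 / 323919904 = -11.98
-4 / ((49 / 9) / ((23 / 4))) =-207 / 49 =-4.22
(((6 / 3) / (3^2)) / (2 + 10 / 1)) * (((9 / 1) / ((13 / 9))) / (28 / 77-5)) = -11 / 442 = -0.02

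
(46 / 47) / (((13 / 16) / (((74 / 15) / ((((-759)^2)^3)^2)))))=2368 / 14564847576545749120722348163036177755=0.00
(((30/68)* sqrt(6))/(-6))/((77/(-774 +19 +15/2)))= 7475* sqrt(6)/10472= 1.75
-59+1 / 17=-1002 / 17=-58.94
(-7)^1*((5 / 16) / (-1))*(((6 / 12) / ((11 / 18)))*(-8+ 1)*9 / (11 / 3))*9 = -535815 / 1936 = -276.76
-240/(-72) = 10/3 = 3.33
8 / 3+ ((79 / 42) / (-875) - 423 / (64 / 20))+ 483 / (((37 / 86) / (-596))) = -669228.12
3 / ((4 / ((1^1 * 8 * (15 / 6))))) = 15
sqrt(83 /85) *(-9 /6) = -3 *sqrt(7055) /170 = -1.48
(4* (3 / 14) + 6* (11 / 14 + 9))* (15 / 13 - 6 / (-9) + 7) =47816 / 91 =525.45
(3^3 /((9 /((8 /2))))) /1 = 12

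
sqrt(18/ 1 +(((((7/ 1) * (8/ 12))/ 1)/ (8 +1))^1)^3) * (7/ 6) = 7 * sqrt(1071114)/ 1458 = 4.97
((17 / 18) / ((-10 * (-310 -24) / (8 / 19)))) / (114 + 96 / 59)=1003 / 974079270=0.00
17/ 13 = 1.31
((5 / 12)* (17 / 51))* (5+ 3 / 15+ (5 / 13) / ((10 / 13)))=19 / 24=0.79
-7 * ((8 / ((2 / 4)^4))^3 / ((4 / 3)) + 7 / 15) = -165150769 / 15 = -11010051.27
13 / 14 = 0.93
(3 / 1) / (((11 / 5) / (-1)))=-15 / 11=-1.36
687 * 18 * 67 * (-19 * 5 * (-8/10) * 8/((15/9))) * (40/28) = 3022448256/7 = 431778322.29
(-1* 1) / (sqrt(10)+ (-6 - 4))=sqrt(10) / 90+ 1 / 9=0.15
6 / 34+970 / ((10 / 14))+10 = 23259 / 17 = 1368.18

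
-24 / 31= -0.77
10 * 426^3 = 773087760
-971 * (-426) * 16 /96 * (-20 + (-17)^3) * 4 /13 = -104641831.69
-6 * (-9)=54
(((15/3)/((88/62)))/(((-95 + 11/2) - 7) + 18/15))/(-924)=775/19372584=0.00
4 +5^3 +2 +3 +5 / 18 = 2417 / 18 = 134.28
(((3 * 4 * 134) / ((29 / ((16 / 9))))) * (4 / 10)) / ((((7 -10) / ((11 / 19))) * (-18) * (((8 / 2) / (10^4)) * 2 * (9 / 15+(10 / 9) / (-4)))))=235840000 / 143811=1639.93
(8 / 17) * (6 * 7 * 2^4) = 5376 / 17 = 316.24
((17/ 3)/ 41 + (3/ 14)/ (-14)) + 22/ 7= 78731/ 24108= 3.27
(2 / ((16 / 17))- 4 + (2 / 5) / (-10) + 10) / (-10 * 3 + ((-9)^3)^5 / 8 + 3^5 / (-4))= -539 / 1715759434128125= -0.00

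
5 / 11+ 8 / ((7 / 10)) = 915 / 77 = 11.88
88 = 88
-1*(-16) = 16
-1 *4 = -4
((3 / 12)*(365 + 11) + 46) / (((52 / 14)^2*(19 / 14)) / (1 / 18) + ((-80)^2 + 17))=48020 / 2316627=0.02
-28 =-28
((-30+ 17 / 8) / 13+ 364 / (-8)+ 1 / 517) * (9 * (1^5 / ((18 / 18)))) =-23054679 / 53768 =-428.78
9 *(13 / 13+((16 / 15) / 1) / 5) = 273 / 25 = 10.92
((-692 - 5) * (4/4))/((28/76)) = -13243/7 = -1891.86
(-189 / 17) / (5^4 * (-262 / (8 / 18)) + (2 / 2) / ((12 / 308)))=1134 / 37578007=0.00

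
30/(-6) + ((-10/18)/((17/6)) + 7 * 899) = 320678/51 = 6287.80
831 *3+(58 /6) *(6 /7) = 2501.29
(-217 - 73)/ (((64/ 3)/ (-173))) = 75255/ 32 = 2351.72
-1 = -1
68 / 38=34 / 19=1.79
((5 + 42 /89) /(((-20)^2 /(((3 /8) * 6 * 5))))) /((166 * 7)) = 4383 /33093760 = 0.00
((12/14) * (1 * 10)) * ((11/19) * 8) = 5280/133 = 39.70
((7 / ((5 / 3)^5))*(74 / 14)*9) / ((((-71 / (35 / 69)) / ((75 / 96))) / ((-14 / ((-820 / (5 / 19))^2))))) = 1321677 / 6342216659200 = 0.00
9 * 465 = 4185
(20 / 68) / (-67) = -5 / 1139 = -0.00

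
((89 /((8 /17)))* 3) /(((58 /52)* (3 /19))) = 373711 /116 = 3221.65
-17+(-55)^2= 3008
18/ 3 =6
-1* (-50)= 50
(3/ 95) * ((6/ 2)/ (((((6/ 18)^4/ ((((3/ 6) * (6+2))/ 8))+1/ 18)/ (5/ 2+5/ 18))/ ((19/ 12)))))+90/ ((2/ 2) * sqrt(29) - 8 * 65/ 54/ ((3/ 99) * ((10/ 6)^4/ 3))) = 27621271485/ 6189664286 - 1406250 * sqrt(29)/ 238064011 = 4.43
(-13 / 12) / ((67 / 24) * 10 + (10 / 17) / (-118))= -13039 / 335945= -0.04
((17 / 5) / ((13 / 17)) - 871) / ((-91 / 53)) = 2985278 / 5915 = 504.70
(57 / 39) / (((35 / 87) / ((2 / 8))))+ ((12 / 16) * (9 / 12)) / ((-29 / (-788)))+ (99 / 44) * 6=783591 / 26390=29.69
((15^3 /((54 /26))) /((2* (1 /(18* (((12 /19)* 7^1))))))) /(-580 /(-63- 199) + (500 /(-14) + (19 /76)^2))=-18024552000 /9321457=-1933.66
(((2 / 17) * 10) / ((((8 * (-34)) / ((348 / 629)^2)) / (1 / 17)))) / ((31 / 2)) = -302760 / 60257311223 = -0.00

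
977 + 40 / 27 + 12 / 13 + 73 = 369394 / 351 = 1052.40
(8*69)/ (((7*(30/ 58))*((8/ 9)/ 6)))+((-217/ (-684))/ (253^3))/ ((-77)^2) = 48275038555157459/ 46910609956980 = 1029.09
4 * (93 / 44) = 8.45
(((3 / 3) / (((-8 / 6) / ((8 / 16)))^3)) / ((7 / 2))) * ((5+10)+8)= -621 / 1792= -0.35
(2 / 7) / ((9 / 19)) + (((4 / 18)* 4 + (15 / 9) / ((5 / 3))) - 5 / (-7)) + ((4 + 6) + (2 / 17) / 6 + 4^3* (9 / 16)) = 52721 / 1071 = 49.23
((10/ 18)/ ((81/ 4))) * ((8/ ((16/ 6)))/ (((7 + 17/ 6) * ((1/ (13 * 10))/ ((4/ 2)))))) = 10400/ 4779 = 2.18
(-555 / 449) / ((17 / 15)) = -8325 / 7633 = -1.09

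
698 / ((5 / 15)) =2094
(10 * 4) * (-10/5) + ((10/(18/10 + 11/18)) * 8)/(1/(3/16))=-16010/217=-73.78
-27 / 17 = -1.59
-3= -3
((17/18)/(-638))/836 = -17/9600624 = -0.00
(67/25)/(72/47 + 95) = 3149/113425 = 0.03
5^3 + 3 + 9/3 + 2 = 133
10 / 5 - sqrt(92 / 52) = 2 - sqrt(299) / 13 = 0.67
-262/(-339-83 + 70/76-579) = 9956/38003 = 0.26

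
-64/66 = -32/33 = -0.97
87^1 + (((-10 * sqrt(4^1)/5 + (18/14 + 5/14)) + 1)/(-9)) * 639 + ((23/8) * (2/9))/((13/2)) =150250/819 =183.46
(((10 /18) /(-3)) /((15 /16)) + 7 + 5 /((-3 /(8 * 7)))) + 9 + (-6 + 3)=-6523 /81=-80.53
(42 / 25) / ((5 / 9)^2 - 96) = -3402 / 193775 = -0.02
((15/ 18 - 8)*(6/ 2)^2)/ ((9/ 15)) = -215/ 2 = -107.50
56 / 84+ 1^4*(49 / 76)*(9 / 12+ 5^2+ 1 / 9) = 2497 / 144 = 17.34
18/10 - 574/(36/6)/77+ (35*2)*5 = 57842/165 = 350.56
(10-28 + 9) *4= -36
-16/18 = -8/9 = -0.89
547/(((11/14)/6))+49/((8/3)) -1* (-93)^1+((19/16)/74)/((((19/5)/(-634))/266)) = 5822195/1628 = 3576.29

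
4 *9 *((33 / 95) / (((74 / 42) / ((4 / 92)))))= 24948 / 80845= 0.31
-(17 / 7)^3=-4913 / 343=-14.32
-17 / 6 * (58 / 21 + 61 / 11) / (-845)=32623 / 1171170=0.03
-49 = -49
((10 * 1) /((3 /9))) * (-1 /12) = -5 /2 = -2.50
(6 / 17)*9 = 54 / 17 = 3.18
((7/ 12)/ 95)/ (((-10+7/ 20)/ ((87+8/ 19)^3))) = -32077974467/ 75455859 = -425.12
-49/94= -0.52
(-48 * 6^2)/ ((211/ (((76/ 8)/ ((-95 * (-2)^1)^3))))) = -108/ 9521375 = -0.00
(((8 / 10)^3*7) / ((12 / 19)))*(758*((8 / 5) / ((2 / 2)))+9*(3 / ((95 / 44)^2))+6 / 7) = 1232619104 / 178125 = 6919.97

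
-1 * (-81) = 81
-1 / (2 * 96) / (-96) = 1 / 18432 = 0.00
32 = 32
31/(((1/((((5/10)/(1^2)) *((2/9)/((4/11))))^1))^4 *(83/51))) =7715807/46469376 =0.17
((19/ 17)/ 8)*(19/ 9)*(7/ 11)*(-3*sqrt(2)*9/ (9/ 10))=-12635*sqrt(2)/ 2244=-7.96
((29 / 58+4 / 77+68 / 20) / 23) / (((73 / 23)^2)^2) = 37024181 / 21866645570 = 0.00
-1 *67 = -67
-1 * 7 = -7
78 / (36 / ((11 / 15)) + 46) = 429 / 523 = 0.82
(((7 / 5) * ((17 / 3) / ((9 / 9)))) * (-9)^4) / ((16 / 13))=42291.11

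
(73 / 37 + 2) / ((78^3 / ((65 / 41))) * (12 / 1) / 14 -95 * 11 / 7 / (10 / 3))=3430 / 221467607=0.00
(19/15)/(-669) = -19/10035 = -0.00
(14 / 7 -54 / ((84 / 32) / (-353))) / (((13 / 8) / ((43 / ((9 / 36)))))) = 69964096 / 91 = 768836.22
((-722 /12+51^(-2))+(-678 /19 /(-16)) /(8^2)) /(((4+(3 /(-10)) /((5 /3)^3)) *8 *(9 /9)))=-950923313125 /497852540928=-1.91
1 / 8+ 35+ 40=601 / 8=75.12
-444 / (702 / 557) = -41218 / 117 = -352.29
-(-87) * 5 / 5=87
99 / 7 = 14.14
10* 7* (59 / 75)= 55.07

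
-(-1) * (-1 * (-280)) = 280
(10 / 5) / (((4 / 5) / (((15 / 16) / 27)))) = 25 / 288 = 0.09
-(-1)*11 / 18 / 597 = 11 / 10746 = 0.00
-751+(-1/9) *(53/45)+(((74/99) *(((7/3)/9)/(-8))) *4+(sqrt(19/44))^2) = -40137551/53460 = -750.80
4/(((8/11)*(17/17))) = 11/2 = 5.50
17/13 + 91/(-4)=-1115/52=-21.44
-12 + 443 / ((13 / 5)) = 2059 / 13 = 158.38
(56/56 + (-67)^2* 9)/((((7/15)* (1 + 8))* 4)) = 101005/42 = 2404.88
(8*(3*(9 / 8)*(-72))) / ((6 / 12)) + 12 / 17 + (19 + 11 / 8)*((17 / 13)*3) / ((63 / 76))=-35186831 / 9282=-3790.87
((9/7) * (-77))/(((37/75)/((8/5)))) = -11880/37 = -321.08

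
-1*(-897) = 897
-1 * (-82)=82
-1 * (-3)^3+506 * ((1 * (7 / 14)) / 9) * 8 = 2267 / 9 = 251.89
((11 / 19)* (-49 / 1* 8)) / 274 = -2156 / 2603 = -0.83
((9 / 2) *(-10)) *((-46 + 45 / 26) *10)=258975 / 13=19921.15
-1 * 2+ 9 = 7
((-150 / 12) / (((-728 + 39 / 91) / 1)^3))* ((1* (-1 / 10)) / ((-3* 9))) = 1715 / 14267398250556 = 0.00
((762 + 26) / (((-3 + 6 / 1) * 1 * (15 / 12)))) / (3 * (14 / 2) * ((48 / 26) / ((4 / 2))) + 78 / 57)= 389272 / 38445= 10.13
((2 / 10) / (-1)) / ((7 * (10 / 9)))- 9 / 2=-792 / 175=-4.53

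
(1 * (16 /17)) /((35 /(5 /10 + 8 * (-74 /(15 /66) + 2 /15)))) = -624776 /8925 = -70.00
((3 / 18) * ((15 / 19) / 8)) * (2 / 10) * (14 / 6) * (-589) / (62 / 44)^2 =-847 / 372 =-2.28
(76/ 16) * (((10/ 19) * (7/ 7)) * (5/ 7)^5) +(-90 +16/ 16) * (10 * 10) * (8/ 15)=-478616485/ 100842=-4746.20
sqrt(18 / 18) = 1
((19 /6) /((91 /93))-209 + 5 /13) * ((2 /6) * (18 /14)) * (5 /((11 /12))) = -480.11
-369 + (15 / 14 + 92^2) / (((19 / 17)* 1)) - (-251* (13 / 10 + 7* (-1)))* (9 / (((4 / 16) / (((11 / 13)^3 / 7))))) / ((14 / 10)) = 16449210979 / 4090814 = 4021.01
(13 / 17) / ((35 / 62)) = 806 / 595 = 1.35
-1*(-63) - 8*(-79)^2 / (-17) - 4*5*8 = 48279 / 17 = 2839.94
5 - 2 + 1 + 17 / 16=5.06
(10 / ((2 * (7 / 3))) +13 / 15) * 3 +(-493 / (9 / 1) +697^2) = 153015424 / 315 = 485763.25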